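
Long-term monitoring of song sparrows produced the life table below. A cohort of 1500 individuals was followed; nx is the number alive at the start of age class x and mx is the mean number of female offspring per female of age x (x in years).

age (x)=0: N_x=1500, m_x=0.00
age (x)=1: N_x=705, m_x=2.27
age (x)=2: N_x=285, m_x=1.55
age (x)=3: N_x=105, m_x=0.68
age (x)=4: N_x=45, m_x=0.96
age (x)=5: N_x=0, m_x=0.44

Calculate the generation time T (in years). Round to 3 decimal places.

1.331

lx = nx/n0 = nx/1500: 1, 0.47, 0.19, 0.07, 0.03, 0
lx·mx: 0, 1.0669, 0.2945, 0.0476, 0.0288, 0 → R0 = 1.4378
x·lx·mx: 0, 1.0669, 0.589, 0.1428, 0.1152, 0 → Σ = 1.9139
T = 1.9139 / 1.4378 = 1.331131… → 1.331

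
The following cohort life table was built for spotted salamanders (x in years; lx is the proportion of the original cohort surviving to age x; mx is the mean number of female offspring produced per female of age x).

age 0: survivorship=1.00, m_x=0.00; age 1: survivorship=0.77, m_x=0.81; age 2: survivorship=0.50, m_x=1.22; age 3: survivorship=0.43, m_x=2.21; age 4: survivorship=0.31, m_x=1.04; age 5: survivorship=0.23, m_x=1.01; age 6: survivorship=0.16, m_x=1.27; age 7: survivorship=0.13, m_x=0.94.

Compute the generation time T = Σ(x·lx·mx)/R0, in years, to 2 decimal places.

3.01

lx·mx: 0, 0.6237, 0.61, 0.9503, 0.3224, 0.2323, 0.2032, 0.1222 → R0 = 3.0641
x·lx·mx: 0, 0.6237, 1.22, 2.8509, 1.2896, 1.1615, 1.2192, 0.8554 → Σ = 9.2203
T = 9.2203 / 3.0641 = 3.009138… → 3.01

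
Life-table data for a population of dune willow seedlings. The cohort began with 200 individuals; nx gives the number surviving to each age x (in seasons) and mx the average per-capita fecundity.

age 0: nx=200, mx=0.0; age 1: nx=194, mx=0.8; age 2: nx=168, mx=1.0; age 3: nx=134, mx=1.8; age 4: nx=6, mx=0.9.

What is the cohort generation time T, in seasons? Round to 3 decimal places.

lx = nx/n0 = nx/200: 1, 0.97, 0.84, 0.67, 0.03
lx·mx: 0, 0.776, 0.84, 1.206, 0.027 → R0 = 2.849
x·lx·mx: 0, 0.776, 1.68, 3.618, 0.108 → Σ = 6.182
T = 6.182 / 2.849 = 2.169884… → 2.170

2.170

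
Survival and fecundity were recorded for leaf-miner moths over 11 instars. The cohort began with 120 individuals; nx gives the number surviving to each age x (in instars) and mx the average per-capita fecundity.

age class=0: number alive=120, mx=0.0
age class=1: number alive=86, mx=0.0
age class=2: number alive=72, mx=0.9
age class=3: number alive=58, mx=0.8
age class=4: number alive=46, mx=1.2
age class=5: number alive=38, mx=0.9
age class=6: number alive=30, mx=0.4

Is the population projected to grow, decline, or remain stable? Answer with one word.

lx = nx/n0 = nx/120: 1, 0.71667…, 0.6, 0.48333…, 0.38333…, 0.31667…, 0.25
R0 = Σ lx·mx = 0 + 0 + 0.54 + 0.386667… + 0.46… + 0.285… + 0.1 = 1.771667…
R0 > 1, so the population is growing.

growing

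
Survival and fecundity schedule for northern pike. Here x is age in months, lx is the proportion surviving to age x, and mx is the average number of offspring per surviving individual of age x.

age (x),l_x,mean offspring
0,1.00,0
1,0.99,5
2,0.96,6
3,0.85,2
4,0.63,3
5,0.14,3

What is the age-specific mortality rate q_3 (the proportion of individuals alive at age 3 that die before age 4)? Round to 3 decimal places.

0.259

q_3 = (l_3 − l_4) / l_3 = (0.85 − 0.63) / 0.85
     = 0.22 / 0.85 = 0.258824… → 0.259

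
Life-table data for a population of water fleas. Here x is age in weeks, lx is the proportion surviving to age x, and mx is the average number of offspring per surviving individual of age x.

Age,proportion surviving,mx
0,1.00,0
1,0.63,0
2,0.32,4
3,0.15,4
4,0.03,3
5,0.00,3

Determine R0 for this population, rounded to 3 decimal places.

1.970

lx·mx by age: 0, 0, 1.28, 0.6, 0.09, 0
R0 = Σ lx·mx = 1.97 → 1.970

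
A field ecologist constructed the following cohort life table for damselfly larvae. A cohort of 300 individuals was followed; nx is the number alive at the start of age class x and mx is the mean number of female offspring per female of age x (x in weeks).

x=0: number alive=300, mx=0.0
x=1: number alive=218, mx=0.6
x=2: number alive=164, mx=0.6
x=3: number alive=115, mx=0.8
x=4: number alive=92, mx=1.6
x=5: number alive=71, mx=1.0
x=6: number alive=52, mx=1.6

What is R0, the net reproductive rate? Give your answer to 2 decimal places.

2.08

lx = nx/n0 = nx/300: 1, 0.72667…, 0.54667…, 0.38333…, 0.30667…, 0.23667…, 0.17333…
lx·mx by age: 0, 0.436…, 0.328…, 0.306667…, 0.490667…, 0.236667…, 0.277333…
R0 = Σ lx·mx = 2.075333… → 2.08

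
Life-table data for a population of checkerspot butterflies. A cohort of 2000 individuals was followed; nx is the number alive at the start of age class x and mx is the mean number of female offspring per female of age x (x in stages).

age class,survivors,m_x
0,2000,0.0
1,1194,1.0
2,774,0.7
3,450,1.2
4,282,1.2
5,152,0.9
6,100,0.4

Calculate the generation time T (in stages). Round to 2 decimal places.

lx = nx/n0 = nx/2000: 1, 0.597, 0.387, 0.225, 0.141, 0.076, 0.05
lx·mx: 0, 0.597, 0.2709, 0.27, 0.1692, 0.0684, 0.02 → R0 = 1.3955
x·lx·mx: 0, 0.597, 0.5418, 0.81, 0.6768, 0.342, 0.12 → Σ = 3.0876
T = 3.0876 / 1.3955 = 2.21254… → 2.21

2.21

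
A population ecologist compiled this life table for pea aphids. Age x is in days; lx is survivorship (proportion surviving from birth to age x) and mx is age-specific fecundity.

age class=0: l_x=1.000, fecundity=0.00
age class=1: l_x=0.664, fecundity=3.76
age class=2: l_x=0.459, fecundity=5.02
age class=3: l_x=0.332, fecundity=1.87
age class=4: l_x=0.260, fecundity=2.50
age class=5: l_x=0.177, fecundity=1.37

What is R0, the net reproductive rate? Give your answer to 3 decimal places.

lx·mx by age: 0, 2.49664, 2.30418, 0.62084, 0.65, 0.24249
R0 = Σ lx·mx = 6.31415 → 6.314

6.314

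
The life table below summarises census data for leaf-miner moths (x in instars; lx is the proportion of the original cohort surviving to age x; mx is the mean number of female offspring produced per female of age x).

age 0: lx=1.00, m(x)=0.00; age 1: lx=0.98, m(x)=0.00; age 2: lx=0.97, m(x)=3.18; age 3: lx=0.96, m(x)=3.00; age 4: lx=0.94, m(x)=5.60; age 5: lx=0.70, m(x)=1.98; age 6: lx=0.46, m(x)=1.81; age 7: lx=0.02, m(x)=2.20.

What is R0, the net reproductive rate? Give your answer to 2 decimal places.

lx·mx by age: 0, 0, 3.0846, 2.88, 5.264, 1.386, 0.8326, 0.044
R0 = Σ lx·mx = 13.4912 → 13.49

13.49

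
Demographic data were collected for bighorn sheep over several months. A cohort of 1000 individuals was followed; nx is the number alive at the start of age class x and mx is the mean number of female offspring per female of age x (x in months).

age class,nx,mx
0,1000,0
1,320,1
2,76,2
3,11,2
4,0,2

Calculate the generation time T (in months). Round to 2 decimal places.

1.40

lx = nx/n0 = nx/1000: 1, 0.32, 0.076, 0.011, 0
lx·mx: 0, 0.32, 0.152, 0.022, 0 → R0 = 0.494
x·lx·mx: 0, 0.32, 0.304, 0.066, 0 → Σ = 0.69
T = 0.69 / 0.494 = 1.396761… → 1.40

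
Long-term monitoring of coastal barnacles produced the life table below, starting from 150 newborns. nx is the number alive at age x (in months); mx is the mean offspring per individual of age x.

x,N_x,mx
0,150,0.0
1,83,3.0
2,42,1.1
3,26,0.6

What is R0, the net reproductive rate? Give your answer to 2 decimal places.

2.07

lx = nx/n0 = nx/150: 1, 0.55333…, 0.28, 0.17333…
lx·mx by age: 0, 1.66…, 0.308, 0.104…
R0 = Σ lx·mx = 2.072… → 2.07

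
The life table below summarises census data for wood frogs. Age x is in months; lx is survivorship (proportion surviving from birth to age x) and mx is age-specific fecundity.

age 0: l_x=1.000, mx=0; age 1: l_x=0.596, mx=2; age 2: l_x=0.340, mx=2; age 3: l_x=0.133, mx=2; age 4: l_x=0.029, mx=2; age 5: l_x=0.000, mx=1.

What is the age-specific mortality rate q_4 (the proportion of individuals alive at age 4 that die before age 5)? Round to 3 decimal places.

1.000

q_4 = (l_4 − l_5) / l_4 = (0.029 − 0) / 0.029
     = 0.029 / 0.029 = 1 → 1.000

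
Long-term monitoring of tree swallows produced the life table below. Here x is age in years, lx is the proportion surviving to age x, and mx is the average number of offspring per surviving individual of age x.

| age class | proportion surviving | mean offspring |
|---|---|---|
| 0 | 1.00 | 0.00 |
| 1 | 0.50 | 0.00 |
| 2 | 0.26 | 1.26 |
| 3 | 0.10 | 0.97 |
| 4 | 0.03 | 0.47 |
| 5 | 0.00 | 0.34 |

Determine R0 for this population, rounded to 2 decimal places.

lx·mx by age: 0, 0, 0.3276, 0.097, 0.0141, 0
R0 = Σ lx·mx = 0.4387 → 0.44

0.44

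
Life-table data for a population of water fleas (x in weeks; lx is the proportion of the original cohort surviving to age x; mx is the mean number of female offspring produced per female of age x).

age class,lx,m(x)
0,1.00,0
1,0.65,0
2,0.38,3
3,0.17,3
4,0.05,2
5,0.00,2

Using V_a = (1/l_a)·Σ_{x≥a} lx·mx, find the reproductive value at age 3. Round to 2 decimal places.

3.59

lx·mx for x ≥ 3: 0.51, 0.1, 0 → sum = 0.61
V_3 = 0.61 / l_3 = 0.61 / 0.17 = 3.588235… → 3.59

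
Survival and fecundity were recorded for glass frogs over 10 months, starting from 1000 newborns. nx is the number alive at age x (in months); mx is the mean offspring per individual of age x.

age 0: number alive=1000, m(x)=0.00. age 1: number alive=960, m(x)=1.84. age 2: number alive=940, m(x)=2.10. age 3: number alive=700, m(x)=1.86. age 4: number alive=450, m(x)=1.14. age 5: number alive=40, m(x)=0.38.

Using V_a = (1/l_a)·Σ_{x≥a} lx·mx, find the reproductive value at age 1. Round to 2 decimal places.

lx = nx/n0 = nx/1000: 1, 0.96, 0.94, 0.7, 0.45, 0.04
lx·mx for x ≥ 1: 1.7664, 1.974, 1.302, 0.513, 0.0152 → sum = 5.5706
V_1 = 5.5706 / l_1 = 5.5706 / 0.96 = 5.802708… → 5.80

5.80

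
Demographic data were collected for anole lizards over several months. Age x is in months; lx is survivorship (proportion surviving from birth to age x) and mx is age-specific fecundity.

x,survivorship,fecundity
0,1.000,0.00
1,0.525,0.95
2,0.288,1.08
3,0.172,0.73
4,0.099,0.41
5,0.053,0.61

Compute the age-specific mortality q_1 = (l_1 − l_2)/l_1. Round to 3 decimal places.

0.451

q_1 = (l_1 − l_2) / l_1 = (0.525 − 0.288) / 0.525
     = 0.237 / 0.525 = 0.451429… → 0.451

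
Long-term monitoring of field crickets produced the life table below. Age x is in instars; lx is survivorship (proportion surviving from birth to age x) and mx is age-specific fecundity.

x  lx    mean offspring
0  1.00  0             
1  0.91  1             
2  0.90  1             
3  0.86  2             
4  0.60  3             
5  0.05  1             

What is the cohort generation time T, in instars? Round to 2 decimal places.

lx·mx: 0, 0.91, 0.9, 1.72, 1.8, 0.05 → R0 = 5.38
x·lx·mx: 0, 0.91, 1.8, 5.16, 7.2, 0.25 → Σ = 15.32
T = 15.32 / 5.38 = 2.847584… → 2.85

2.85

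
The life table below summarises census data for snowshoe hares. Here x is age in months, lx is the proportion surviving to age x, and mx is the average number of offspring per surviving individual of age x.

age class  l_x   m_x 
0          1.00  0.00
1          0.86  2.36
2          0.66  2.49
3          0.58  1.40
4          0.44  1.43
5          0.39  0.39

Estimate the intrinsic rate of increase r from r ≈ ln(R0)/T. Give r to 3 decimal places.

R0 = Σ lx·mx = 0 + 2.0296 + 1.6434 + 0.812 + 0.6292 + 0.1521 = 5.2663
Σ x·lx·mx = 11.0297; T = 11.0297/5.2663 = 2.09439…
r ≈ ln(R0)/T = ln(5.2663)/2.09439… = 0.79323… → 0.793

0.793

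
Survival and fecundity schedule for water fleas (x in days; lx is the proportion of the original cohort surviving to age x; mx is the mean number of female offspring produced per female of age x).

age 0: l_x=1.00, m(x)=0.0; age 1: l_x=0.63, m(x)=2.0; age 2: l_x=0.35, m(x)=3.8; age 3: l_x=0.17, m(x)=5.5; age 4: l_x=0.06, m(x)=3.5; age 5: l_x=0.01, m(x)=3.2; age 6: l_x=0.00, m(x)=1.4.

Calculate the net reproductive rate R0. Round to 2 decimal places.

lx·mx by age: 0, 1.26, 1.33, 0.935, 0.21, 0.032, 0
R0 = Σ lx·mx = 3.767 → 3.77

3.77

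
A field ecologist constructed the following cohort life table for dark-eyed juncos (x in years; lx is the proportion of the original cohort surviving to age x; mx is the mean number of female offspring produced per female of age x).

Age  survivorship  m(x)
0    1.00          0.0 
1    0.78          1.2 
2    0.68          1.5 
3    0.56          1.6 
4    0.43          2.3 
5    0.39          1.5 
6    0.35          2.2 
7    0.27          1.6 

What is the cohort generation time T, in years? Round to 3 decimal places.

lx·mx: 0, 0.936, 1.02, 0.896, 0.989, 0.585, 0.77, 0.432 → R0 = 5.628
x·lx·mx: 0, 0.936, 2.04, 2.688, 3.956, 2.925, 4.62, 3.024 → Σ = 20.189
T = 20.189 / 5.628 = 3.587242… → 3.587

3.587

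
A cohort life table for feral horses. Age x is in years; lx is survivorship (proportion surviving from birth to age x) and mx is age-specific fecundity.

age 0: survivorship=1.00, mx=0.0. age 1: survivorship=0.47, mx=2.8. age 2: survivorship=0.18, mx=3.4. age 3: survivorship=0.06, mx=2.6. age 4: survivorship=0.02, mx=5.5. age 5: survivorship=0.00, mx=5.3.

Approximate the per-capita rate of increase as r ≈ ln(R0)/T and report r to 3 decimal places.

R0 = Σ lx·mx = 0 + 1.316 + 0.612 + 0.156 + 0.11 + 0 = 2.194
Σ x·lx·mx = 3.448; T = 3.448/2.194 = 1.57156…
r ≈ ln(R0)/T = ln(2.194)/1.57156… = 0.49997… → 0.500

0.500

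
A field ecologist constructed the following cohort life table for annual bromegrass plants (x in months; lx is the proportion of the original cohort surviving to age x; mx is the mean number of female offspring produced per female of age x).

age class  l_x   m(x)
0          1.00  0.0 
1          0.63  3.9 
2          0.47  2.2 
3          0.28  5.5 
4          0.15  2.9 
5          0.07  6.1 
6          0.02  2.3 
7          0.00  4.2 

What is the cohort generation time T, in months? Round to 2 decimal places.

lx·mx: 0, 2.457, 1.034, 1.54, 0.435, 0.427, 0.046, 0 → R0 = 5.939
x·lx·mx: 0, 2.457, 2.068, 4.62, 1.74, 2.135, 0.276, 0 → Σ = 13.296
T = 13.296 / 5.939 = 2.238761… → 2.24

2.24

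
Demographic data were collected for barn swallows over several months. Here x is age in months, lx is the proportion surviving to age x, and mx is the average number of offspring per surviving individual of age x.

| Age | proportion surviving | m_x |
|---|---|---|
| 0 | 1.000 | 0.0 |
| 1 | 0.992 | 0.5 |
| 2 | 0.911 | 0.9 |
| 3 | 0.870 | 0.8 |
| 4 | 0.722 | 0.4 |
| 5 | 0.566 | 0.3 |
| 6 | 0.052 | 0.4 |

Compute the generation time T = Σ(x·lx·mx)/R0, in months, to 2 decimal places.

2.55

lx·mx: 0, 0.496, 0.8199, 0.696, 0.2888, 0.1698, 0.0208 → R0 = 2.4913
x·lx·mx: 0, 0.496, 1.6398, 2.088, 1.1552, 0.849, 0.1248 → Σ = 6.3528
T = 6.3528 / 2.4913 = 2.549994… → 2.55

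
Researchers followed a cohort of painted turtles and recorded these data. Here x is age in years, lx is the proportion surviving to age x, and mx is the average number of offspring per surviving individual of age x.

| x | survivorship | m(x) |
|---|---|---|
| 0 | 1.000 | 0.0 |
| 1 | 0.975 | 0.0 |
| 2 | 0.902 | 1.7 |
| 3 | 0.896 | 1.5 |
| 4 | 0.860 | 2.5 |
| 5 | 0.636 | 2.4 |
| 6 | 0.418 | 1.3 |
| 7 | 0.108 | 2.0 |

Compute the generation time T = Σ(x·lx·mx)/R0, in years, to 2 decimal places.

3.84

lx·mx: 0, 0, 1.5334, 1.344, 2.15, 1.5264, 0.5434, 0.216 → R0 = 7.3132
x·lx·mx: 0, 0, 3.0668, 4.032, 8.6, 7.632, 3.2604, 1.512 → Σ = 28.1032
T = 28.1032 / 7.3132 = 3.842805… → 3.84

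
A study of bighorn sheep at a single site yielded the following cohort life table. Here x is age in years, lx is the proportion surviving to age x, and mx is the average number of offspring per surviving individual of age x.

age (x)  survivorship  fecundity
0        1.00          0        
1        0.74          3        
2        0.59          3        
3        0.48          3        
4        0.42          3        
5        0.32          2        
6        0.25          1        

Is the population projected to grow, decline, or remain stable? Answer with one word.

growing

R0 = Σ lx·mx = 0 + 2.22 + 1.77 + 1.44 + 1.26 + 0.64 + 0.25 = 7.58
R0 > 1, so the population is growing.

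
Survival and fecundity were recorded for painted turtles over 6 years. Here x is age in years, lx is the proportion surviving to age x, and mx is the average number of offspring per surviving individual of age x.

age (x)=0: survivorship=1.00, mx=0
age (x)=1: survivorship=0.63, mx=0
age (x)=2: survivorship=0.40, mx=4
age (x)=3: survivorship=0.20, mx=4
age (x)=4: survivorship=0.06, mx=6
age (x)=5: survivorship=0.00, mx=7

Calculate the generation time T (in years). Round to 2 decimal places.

2.55

lx·mx: 0, 0, 1.6, 0.8, 0.36, 0 → R0 = 2.76
x·lx·mx: 0, 0, 3.2, 2.4, 1.44, 0 → Σ = 7.04
T = 7.04 / 2.76 = 2.550725… → 2.55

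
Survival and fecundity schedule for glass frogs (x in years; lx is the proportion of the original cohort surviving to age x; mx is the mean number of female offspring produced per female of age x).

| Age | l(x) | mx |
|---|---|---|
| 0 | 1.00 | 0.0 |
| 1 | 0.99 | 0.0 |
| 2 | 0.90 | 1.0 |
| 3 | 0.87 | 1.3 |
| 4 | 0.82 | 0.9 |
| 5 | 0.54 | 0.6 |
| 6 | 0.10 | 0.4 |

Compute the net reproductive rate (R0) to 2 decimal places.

3.13

lx·mx by age: 0, 0, 0.9, 1.131, 0.738, 0.324, 0.04
R0 = Σ lx·mx = 3.133 → 3.13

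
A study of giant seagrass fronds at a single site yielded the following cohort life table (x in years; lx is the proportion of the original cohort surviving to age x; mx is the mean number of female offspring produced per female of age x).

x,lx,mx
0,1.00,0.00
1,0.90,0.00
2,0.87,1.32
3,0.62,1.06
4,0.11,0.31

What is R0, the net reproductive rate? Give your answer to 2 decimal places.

1.84

lx·mx by age: 0, 0, 1.1484, 0.6572, 0.0341
R0 = Σ lx·mx = 1.8397 → 1.84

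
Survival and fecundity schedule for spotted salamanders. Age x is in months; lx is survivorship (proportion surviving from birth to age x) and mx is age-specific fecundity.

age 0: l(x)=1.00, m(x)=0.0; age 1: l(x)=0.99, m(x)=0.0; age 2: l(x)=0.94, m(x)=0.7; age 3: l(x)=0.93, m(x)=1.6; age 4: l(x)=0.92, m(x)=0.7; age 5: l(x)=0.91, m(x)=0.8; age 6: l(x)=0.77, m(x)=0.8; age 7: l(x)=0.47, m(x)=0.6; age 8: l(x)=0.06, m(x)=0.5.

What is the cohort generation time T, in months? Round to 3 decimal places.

4.027

lx·mx: 0, 0, 0.658, 1.488, 0.644, 0.728, 0.616, 0.282, 0.03 → R0 = 4.446
x·lx·mx: 0, 0, 1.316, 4.464, 2.576, 3.64, 3.696, 1.974, 0.24 → Σ = 17.906
T = 17.906 / 4.446 = 4.02744… → 4.027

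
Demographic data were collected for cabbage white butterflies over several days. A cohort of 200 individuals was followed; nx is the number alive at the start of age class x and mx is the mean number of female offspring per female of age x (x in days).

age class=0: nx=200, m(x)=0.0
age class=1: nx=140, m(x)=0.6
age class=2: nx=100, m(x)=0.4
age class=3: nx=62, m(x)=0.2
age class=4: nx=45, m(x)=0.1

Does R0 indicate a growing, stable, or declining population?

declining

lx = nx/n0 = nx/200: 1, 0.7, 0.5, 0.31, 0.225
R0 = Σ lx·mx = 0 + 0.42 + 0.2 + 0.062 + 0.0225 = 0.7045
R0 < 1, so the population is declining.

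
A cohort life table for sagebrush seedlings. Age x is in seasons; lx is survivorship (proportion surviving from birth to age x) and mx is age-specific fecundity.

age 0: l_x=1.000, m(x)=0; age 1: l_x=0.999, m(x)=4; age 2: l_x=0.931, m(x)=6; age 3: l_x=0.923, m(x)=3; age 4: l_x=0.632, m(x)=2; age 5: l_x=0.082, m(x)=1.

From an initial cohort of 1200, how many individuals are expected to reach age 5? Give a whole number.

98

Expected survivors = N0 · l_5 = 1200 × 0.082 = 98.4 → 98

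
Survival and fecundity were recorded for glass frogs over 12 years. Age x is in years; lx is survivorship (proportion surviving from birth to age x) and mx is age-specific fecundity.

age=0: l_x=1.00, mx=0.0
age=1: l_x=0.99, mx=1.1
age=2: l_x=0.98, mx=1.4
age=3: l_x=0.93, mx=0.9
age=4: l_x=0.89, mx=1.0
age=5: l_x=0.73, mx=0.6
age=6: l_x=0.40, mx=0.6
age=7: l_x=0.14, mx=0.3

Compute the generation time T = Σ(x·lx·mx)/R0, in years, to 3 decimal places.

2.817

lx·mx: 0, 1.089, 1.372, 0.837, 0.89, 0.438, 0.24, 0.042 → R0 = 4.908
x·lx·mx: 0, 1.089, 2.744, 2.511, 3.56, 2.19, 1.44, 0.294 → Σ = 13.828
T = 13.828 / 4.908 = 2.817441… → 2.817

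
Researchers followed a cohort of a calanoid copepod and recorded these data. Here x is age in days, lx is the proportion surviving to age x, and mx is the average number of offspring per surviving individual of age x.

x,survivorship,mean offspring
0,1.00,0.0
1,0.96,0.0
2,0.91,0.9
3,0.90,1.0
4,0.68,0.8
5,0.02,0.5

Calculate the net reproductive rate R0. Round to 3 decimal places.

2.273

lx·mx by age: 0, 0, 0.819, 0.9, 0.544, 0.01
R0 = Σ lx·mx = 2.273 → 2.273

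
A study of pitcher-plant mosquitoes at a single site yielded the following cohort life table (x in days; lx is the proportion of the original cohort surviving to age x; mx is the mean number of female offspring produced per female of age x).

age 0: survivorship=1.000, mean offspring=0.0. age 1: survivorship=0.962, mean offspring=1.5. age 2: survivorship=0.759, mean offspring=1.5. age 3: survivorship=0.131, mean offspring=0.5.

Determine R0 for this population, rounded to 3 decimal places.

lx·mx by age: 0, 1.443, 1.1385, 0.0655
R0 = Σ lx·mx = 2.647 → 2.647

2.647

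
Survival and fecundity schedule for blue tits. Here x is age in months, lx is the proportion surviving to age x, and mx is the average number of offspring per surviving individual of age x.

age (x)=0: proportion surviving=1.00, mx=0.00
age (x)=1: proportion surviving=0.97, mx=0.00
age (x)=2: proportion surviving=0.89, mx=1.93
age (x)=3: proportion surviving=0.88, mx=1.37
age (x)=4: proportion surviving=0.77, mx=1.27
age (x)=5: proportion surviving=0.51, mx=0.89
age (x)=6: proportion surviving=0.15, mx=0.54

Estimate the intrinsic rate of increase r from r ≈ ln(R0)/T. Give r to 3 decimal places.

0.482

R0 = Σ lx·mx = 0 + 0 + 1.7177 + 1.2056 + 0.9779 + 0.4539 + 0.081 = 4.4361
Σ x·lx·mx = 13.7193; T = 13.7193/4.4361 = 3.09265…
r ≈ ln(R0)/T = ln(4.4361)/3.09265… = 0.48172… → 0.482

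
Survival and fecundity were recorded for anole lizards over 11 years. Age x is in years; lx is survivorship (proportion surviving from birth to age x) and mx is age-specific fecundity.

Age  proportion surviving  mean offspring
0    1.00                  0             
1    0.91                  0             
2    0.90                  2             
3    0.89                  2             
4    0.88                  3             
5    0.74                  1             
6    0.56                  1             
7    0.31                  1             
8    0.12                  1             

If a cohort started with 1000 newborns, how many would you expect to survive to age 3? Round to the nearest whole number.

890

Expected survivors = N0 · l_3 = 1000 × 0.89 = 890 → 890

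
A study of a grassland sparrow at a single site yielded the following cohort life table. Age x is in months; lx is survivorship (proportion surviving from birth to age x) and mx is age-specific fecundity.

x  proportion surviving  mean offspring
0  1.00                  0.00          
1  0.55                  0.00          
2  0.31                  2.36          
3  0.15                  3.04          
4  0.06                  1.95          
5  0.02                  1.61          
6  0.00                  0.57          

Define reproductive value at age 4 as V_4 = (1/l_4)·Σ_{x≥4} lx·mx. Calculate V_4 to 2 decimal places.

lx·mx for x ≥ 4: 0.117, 0.0322, 0 → sum = 0.1492
V_4 = 0.1492 / l_4 = 0.1492 / 0.06 = 2.486667… → 2.49

2.49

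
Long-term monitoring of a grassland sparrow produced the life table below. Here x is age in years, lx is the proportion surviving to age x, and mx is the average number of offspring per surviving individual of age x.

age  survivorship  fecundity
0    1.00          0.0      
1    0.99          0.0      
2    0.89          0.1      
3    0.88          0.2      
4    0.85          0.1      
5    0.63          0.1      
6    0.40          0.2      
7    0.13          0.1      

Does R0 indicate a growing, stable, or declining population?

R0 = Σ lx·mx = 0 + 0 + 0.089 + 0.176 + 0.085 + 0.063 + 0.08 + 0.013 = 0.506
R0 < 1, so the population is declining.

declining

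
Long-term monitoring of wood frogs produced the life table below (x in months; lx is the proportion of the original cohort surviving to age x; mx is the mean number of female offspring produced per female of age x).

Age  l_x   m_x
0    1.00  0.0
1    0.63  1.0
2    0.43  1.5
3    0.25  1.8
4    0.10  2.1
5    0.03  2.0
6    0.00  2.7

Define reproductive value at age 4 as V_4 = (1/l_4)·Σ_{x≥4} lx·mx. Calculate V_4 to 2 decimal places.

2.70

lx·mx for x ≥ 4: 0.21, 0.06, 0 → sum = 0.27
V_4 = 0.27 / l_4 = 0.27 / 0.1 = 2.7 → 2.70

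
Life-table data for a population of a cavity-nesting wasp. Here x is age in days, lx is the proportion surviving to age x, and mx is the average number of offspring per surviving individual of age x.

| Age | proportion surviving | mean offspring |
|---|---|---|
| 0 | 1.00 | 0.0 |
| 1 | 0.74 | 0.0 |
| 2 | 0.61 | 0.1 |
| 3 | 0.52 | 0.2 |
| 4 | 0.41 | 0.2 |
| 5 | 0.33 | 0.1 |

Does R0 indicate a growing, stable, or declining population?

declining

R0 = Σ lx·mx = 0 + 0 + 0.061 + 0.104 + 0.082 + 0.033 = 0.28
R0 < 1, so the population is declining.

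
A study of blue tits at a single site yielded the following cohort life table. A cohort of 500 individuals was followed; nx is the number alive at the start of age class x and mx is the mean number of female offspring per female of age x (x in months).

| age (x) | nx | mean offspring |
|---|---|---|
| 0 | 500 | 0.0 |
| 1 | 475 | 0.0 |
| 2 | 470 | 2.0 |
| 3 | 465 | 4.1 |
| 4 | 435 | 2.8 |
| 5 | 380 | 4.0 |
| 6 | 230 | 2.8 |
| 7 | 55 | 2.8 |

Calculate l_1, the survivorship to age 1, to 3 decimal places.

0.950

l_1 = n_1/n_0 = 475/500 = 0.95 → 0.950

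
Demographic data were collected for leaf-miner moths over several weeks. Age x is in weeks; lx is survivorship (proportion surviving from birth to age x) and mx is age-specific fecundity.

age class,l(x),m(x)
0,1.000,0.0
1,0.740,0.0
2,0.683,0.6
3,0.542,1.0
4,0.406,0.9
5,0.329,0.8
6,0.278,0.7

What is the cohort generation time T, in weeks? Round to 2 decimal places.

lx·mx: 0, 0, 0.4098, 0.542, 0.3654, 0.2632, 0.1946 → R0 = 1.775
x·lx·mx: 0, 0, 0.8196, 1.626, 1.4616, 1.316, 1.1676 → Σ = 6.3908
T = 6.3908 / 1.775 = 3.600451… → 3.60

3.60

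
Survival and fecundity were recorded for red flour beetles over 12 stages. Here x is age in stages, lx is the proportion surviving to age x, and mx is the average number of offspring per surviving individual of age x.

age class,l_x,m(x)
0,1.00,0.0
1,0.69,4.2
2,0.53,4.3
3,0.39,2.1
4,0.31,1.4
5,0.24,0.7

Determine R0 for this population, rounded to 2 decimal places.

lx·mx by age: 0, 2.898, 2.279, 0.819, 0.434, 0.168
R0 = Σ lx·mx = 6.598 → 6.60

6.60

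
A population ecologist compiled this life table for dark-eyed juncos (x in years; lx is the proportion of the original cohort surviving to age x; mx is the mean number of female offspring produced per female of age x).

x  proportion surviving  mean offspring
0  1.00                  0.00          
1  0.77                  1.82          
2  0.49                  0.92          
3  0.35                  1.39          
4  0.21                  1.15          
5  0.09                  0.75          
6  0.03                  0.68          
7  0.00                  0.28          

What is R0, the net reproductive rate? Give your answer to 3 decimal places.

lx·mx by age: 0, 1.4014, 0.4508, 0.4865, 0.2415, 0.0675, 0.0204, 0
R0 = Σ lx·mx = 2.6681 → 2.668

2.668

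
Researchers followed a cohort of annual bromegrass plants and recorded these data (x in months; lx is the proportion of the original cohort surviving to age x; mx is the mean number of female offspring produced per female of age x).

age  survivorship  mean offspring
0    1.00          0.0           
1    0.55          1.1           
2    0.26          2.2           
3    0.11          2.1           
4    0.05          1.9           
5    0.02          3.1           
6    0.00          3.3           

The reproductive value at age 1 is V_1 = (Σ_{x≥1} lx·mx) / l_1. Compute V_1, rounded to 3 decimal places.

lx·mx for x ≥ 1: 0.605, 0.572, 0.231, 0.095, 0.062, 0 → sum = 1.565
V_1 = 1.565 / l_1 = 1.565 / 0.55 = 2.845455… → 2.845

2.845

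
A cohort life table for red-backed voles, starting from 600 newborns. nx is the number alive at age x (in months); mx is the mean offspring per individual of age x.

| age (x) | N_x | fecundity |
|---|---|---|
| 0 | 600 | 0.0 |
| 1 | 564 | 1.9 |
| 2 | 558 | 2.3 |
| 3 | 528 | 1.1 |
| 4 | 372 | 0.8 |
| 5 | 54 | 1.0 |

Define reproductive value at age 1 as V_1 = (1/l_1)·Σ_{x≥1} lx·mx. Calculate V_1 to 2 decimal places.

5.83

lx = nx/n0 = nx/600: 1, 0.94, 0.93, 0.88, 0.62, 0.09
lx·mx for x ≥ 1: 1.786, 2.139, 0.968, 0.496, 0.09 → sum = 5.479
V_1 = 5.479 / l_1 = 5.479 / 0.94 = 5.828723… → 5.83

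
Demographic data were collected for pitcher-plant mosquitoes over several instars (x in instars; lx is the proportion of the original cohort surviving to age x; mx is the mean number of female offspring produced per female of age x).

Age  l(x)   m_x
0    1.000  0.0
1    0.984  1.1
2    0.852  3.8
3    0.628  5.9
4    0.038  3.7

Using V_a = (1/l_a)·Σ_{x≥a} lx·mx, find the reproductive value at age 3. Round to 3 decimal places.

lx·mx for x ≥ 3: 3.7052, 0.1406 → sum = 3.8458
V_3 = 3.8458 / l_3 = 3.8458 / 0.628 = 6.123885… → 6.124

6.124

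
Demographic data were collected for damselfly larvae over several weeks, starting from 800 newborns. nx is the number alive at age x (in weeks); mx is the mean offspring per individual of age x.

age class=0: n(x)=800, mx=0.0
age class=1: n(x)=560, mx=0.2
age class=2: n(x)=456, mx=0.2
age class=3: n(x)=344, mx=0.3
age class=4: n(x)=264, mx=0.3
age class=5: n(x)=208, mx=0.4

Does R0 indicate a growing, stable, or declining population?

lx = nx/n0 = nx/800: 1, 0.7, 0.57, 0.43, 0.33, 0.26
R0 = Σ lx·mx = 0 + 0.14 + 0.114 + 0.129 + 0.099 + 0.104 = 0.586
R0 < 1, so the population is declining.

declining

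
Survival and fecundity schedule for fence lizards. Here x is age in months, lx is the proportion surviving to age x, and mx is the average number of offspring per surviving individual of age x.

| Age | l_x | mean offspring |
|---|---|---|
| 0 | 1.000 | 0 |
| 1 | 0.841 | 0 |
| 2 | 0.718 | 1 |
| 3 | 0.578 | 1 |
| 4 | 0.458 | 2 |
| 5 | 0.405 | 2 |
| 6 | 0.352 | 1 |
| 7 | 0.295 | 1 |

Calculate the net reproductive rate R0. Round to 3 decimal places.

lx·mx by age: 0, 0, 0.718, 0.578, 0.916, 0.81, 0.352, 0.295
R0 = Σ lx·mx = 3.669 → 3.669

3.669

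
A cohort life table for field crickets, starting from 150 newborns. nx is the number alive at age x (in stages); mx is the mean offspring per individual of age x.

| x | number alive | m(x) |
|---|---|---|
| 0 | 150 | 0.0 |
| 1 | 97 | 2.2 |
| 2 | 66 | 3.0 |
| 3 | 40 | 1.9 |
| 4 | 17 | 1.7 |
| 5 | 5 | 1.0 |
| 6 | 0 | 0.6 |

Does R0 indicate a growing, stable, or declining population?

growing

lx = nx/n0 = nx/150: 1, 0.64667…, 0.44, 0.26667…, 0.11333…, 0.03333…, 0
R0 = Σ lx·mx = 0 + 1.422667… + 1.32 + 0.506667… + 0.192667… + 0.033333… + 0 = 3.475333…
R0 > 1, so the population is growing.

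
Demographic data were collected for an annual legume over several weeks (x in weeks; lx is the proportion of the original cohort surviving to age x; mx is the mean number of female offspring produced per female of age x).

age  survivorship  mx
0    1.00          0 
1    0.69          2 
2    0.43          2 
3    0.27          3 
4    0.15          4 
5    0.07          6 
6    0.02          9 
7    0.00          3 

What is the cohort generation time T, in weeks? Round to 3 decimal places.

2.614

lx·mx: 0, 1.38, 0.86, 0.81, 0.6, 0.42, 0.18, 0 → R0 = 4.25
x·lx·mx: 0, 1.38, 1.72, 2.43, 2.4, 2.1, 1.08, 0 → Σ = 11.11
T = 11.11 / 4.25 = 2.614118… → 2.614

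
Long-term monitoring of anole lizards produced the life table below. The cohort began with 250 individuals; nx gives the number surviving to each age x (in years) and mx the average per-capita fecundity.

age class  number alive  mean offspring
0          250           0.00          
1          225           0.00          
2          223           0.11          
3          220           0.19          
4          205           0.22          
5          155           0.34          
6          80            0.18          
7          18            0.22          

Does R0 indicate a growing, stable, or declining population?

declining

lx = nx/n0 = nx/250: 1, 0.9, 0.892, 0.88, 0.82, 0.62, 0.32, 0.072
R0 = Σ lx·mx = 0 + 0 + 0.09812 + 0.1672 + 0.1804 + 0.2108 + 0.0576 + 0.01584 = 0.72996
R0 < 1, so the population is declining.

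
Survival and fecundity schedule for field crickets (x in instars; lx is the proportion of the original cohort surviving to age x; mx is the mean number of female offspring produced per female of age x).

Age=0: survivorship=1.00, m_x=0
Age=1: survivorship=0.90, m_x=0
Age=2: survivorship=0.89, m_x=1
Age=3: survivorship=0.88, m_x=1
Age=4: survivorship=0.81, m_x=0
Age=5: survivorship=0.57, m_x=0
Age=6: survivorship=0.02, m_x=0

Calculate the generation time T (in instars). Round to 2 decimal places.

2.50

lx·mx: 0, 0, 0.89, 0.88, 0, 0, 0 → R0 = 1.77
x·lx·mx: 0, 0, 1.78, 2.64, 0, 0, 0 → Σ = 4.42
T = 4.42 / 1.77 = 2.497175… → 2.50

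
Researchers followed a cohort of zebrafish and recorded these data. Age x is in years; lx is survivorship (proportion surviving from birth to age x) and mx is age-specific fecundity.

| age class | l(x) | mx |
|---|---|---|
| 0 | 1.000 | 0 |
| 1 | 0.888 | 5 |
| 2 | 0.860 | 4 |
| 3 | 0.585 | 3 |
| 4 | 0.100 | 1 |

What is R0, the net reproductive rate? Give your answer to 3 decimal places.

9.735

lx·mx by age: 0, 4.44, 3.44, 1.755, 0.1
R0 = Σ lx·mx = 9.735 → 9.735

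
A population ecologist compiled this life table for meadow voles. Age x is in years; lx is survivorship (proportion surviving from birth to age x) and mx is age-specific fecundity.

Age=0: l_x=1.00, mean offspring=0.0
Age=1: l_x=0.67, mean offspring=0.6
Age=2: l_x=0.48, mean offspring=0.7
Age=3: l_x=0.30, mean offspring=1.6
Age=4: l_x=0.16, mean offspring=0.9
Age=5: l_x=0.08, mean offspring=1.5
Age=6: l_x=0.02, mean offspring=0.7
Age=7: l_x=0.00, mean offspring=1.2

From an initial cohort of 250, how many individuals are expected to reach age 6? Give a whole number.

Expected survivors = N0 · l_6 = 250 × 0.02 = 5 → 5

5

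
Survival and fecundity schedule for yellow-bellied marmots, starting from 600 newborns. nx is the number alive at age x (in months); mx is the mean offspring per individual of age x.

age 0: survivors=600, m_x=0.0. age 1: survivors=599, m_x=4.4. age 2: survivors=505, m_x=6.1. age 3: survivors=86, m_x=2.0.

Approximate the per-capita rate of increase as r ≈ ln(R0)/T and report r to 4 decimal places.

1.4440

lx = nx/n0 = nx/600: 1, 0.99833…, 0.84167…, 0.14333…
R0 = Σ lx·mx = 0 + 4.39267… + 5.13417… + 0.28667… = 9.8135…
Σ x·lx·mx = 15.521…; T = 15.521…/9.8135… = 1.5816…
r ≈ ln(R0)/T = ln(9.8135…)/1.5816… = 1.443958… → 1.4440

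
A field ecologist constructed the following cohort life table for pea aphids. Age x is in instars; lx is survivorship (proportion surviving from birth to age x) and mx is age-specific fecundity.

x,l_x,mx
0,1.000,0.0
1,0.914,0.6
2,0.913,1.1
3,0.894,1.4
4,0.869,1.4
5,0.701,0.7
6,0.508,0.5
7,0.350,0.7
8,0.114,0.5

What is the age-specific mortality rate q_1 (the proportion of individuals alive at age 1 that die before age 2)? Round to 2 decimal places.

q_1 = (l_1 − l_2) / l_1 = (0.914 − 0.913) / 0.914
     = 0.001 / 0.914 = 0.001094… → 0.00

0.00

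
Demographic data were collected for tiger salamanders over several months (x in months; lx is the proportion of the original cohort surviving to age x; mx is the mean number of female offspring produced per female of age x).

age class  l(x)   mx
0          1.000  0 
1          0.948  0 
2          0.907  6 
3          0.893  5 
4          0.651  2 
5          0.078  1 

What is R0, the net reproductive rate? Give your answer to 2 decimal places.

11.29

lx·mx by age: 0, 0, 5.442, 4.465, 1.302, 0.078
R0 = Σ lx·mx = 11.287 → 11.29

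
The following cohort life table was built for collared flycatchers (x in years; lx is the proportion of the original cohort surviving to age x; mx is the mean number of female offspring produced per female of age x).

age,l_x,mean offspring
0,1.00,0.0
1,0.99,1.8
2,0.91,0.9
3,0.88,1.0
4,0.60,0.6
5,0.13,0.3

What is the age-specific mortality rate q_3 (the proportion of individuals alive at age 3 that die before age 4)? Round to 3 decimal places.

0.318

q_3 = (l_3 − l_4) / l_3 = (0.88 − 0.6) / 0.88
     = 0.28 / 0.88 = 0.318182… → 0.318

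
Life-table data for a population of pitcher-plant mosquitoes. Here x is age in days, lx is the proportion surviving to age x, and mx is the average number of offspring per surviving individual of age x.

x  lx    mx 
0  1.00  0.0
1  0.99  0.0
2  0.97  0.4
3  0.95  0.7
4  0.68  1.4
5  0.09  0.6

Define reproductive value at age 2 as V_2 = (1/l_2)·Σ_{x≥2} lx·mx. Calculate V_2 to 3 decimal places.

2.123

lx·mx for x ≥ 2: 0.388, 0.665, 0.952, 0.054 → sum = 2.059
V_2 = 2.059 / l_2 = 2.059 / 0.97 = 2.12268… → 2.123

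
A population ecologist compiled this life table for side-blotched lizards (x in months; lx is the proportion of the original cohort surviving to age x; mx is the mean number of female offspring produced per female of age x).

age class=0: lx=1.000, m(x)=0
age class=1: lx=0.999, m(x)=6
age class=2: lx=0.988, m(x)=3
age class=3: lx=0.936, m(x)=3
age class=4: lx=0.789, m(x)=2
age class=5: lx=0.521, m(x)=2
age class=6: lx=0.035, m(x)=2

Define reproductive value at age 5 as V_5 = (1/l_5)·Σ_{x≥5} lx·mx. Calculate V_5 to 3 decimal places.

lx·mx for x ≥ 5: 1.042, 0.07 → sum = 1.112
V_5 = 1.112 / l_5 = 1.112 / 0.521 = 2.134357… → 2.134

2.134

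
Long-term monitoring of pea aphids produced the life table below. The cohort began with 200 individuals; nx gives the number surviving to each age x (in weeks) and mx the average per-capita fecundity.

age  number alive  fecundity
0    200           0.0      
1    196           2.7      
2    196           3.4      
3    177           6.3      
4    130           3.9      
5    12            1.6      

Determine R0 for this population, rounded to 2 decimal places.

14.18

lx = nx/n0 = nx/200: 1, 0.98, 0.98, 0.885, 0.65, 0.06
lx·mx by age: 0, 2.646, 3.332, 5.5755, 2.535, 0.096
R0 = Σ lx·mx = 14.1845 → 14.18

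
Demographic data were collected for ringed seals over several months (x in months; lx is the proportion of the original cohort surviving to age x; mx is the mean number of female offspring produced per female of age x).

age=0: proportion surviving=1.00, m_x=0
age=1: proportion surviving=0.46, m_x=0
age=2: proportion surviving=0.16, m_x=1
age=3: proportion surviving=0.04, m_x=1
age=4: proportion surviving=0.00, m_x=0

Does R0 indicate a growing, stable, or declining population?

R0 = Σ lx·mx = 0 + 0 + 0.16 + 0.04 + 0 = 0.2
R0 < 1, so the population is declining.

declining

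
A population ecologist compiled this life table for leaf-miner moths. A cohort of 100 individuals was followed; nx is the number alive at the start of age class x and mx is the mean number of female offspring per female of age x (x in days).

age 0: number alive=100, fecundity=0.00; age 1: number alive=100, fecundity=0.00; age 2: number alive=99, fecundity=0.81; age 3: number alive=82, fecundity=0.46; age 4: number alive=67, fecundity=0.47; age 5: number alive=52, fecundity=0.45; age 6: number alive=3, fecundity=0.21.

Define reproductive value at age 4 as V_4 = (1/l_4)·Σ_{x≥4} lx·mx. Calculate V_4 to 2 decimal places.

lx = nx/n0 = nx/100: 1, 1, 0.99, 0.82, 0.67, 0.52, 0.03
lx·mx for x ≥ 4: 0.3149, 0.234, 0.0063 → sum = 0.5552
V_4 = 0.5552 / l_4 = 0.5552 / 0.67 = 0.828657… → 0.83

0.83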